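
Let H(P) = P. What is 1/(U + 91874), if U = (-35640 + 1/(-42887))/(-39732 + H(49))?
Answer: 1701884821/156360494537235 ≈ 1.0884e-5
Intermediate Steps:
U = 1528492681/1701884821 (U = (-35640 + 1/(-42887))/(-39732 + 49) = (-35640 - 1/42887)/(-39683) = -1528492681/42887*(-1/39683) = 1528492681/1701884821 ≈ 0.89812)
1/(U + 91874) = 1/(1528492681/1701884821 + 91874) = 1/(156360494537235/1701884821) = 1701884821/156360494537235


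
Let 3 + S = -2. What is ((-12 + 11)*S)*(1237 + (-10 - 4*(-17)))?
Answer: 6475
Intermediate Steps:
S = -5 (S = -3 - 2 = -5)
((-12 + 11)*S)*(1237 + (-10 - 4*(-17))) = ((-12 + 11)*(-5))*(1237 + (-10 - 4*(-17))) = (-1*(-5))*(1237 + (-10 + 68)) = 5*(1237 + 58) = 5*1295 = 6475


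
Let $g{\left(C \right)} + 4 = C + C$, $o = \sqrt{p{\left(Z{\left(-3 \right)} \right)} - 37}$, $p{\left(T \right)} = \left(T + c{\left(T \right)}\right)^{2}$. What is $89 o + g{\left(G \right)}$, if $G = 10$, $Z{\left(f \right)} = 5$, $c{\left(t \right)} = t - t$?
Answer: $16 + 178 i \sqrt{3} \approx 16.0 + 308.31 i$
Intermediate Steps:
$c{\left(t \right)} = 0$
$p{\left(T \right)} = T^{2}$ ($p{\left(T \right)} = \left(T + 0\right)^{2} = T^{2}$)
$o = 2 i \sqrt{3}$ ($o = \sqrt{5^{2} - 37} = \sqrt{25 - 37} = \sqrt{-12} = 2 i \sqrt{3} \approx 3.4641 i$)
$g{\left(C \right)} = -4 + 2 C$ ($g{\left(C \right)} = -4 + \left(C + C\right) = -4 + 2 C$)
$89 o + g{\left(G \right)} = 89 \cdot 2 i \sqrt{3} + \left(-4 + 2 \cdot 10\right) = 178 i \sqrt{3} + \left(-4 + 20\right) = 178 i \sqrt{3} + 16 = 16 + 178 i \sqrt{3}$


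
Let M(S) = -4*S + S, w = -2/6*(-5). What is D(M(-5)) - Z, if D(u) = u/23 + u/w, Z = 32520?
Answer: -747738/23 ≈ -32510.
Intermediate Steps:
w = 5/3 (w = -2*⅙*(-5) = -⅓*(-5) = 5/3 ≈ 1.6667)
M(S) = -3*S
D(u) = 74*u/115 (D(u) = u/23 + u/(5/3) = u*(1/23) + u*(⅗) = u/23 + 3*u/5 = 74*u/115)
D(M(-5)) - Z = 74*(-3*(-5))/115 - 1*32520 = (74/115)*15 - 32520 = 222/23 - 32520 = -747738/23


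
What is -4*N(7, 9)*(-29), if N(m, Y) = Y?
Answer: 1044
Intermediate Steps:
-4*N(7, 9)*(-29) = -4*9*(-29) = -36*(-29) = 1044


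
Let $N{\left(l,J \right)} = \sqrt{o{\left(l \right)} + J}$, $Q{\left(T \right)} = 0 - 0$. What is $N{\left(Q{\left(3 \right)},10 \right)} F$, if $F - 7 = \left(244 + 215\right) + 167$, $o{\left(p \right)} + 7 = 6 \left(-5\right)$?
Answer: $1899 i \sqrt{3} \approx 3289.2 i$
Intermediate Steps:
$o{\left(p \right)} = -37$ ($o{\left(p \right)} = -7 + 6 \left(-5\right) = -7 - 30 = -37$)
$Q{\left(T \right)} = 0$ ($Q{\left(T \right)} = 0 + 0 = 0$)
$N{\left(l,J \right)} = \sqrt{-37 + J}$
$F = 633$ ($F = 7 + \left(\left(244 + 215\right) + 167\right) = 7 + \left(459 + 167\right) = 7 + 626 = 633$)
$N{\left(Q{\left(3 \right)},10 \right)} F = \sqrt{-37 + 10} \cdot 633 = \sqrt{-27} \cdot 633 = 3 i \sqrt{3} \cdot 633 = 1899 i \sqrt{3}$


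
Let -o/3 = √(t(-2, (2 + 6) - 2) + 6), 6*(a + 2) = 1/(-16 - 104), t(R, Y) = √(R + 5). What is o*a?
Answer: 1441*√(6 + √3)/240 ≈ 16.696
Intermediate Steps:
t(R, Y) = √(5 + R)
a = -1441/720 (a = -2 + 1/(6*(-16 - 104)) = -2 + (⅙)/(-120) = -2 + (⅙)*(-1/120) = -2 - 1/720 = -1441/720 ≈ -2.0014)
o = -3*√(6 + √3) (o = -3*√(√(5 - 2) + 6) = -3*√(√3 + 6) = -3*√(6 + √3) ≈ -8.3420)
o*a = -3*√(6 + √3)*(-1441/720) = 1441*√(6 + √3)/240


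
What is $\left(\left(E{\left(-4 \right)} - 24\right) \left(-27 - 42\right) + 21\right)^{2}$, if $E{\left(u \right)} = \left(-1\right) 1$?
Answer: $3048516$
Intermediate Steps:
$E{\left(u \right)} = -1$
$\left(\left(E{\left(-4 \right)} - 24\right) \left(-27 - 42\right) + 21\right)^{2} = \left(\left(-1 - 24\right) \left(-27 - 42\right) + 21\right)^{2} = \left(\left(-25\right) \left(-69\right) + 21\right)^{2} = \left(1725 + 21\right)^{2} = 1746^{2} = 3048516$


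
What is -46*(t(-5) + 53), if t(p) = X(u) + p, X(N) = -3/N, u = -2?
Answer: -2277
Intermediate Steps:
t(p) = 3/2 + p (t(p) = -3/(-2) + p = -3*(-½) + p = 3/2 + p)
-46*(t(-5) + 53) = -46*((3/2 - 5) + 53) = -46*(-7/2 + 53) = -46*99/2 = -2277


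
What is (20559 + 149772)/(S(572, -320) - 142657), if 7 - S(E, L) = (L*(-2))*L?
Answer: 170331/62150 ≈ 2.7406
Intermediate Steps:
S(E, L) = 7 + 2*L**2 (S(E, L) = 7 - L*(-2)*L = 7 - (-2*L)*L = 7 - (-2)*L**2 = 7 + 2*L**2)
(20559 + 149772)/(S(572, -320) - 142657) = (20559 + 149772)/((7 + 2*(-320)**2) - 142657) = 170331/((7 + 2*102400) - 142657) = 170331/((7 + 204800) - 142657) = 170331/(204807 - 142657) = 170331/62150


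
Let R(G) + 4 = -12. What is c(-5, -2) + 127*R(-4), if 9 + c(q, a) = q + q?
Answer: -2051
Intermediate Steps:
c(q, a) = -9 + 2*q (c(q, a) = -9 + (q + q) = -9 + 2*q)
R(G) = -16 (R(G) = -4 - 12 = -16)
c(-5, -2) + 127*R(-4) = (-9 + 2*(-5)) + 127*(-16) = (-9 - 10) - 2032 = -19 - 2032 = -2051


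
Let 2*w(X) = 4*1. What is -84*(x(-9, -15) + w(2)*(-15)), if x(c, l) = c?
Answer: 3276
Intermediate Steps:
w(X) = 2 (w(X) = (4*1)/2 = (½)*4 = 2)
-84*(x(-9, -15) + w(2)*(-15)) = -84*(-9 + 2*(-15)) = -84*(-9 - 30) = -84*(-39) = 3276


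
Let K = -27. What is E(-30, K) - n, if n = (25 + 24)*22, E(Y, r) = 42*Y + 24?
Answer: -2314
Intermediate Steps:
E(Y, r) = 24 + 42*Y
n = 1078 (n = 49*22 = 1078)
E(-30, K) - n = (24 + 42*(-30)) - 1*1078 = (24 - 1260) - 1078 = -1236 - 1078 = -2314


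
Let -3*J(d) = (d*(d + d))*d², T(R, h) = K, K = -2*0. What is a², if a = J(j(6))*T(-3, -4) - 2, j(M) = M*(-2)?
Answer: 4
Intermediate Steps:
j(M) = -2*M
K = 0
T(R, h) = 0
J(d) = -2*d⁴/3 (J(d) = -d*(d + d)*d²/3 = -d*(2*d)*d²/3 = -2*d²*d²/3 = -2*d⁴/3)
a = -2 (a = -2*(-2*6)⁴/3*0 - 2 = -⅔*(-12)⁴*0 - 2 = -⅔*20736*0 - 2 = -13824*0 - 2 = 0 - 2 = -2)
a² = (-2)² = 4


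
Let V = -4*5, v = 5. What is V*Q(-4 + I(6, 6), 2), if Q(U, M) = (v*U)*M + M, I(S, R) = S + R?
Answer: -1640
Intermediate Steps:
I(S, R) = R + S
V = -20
Q(U, M) = M + 5*M*U (Q(U, M) = (5*U)*M + M = 5*M*U + M = M + 5*M*U)
V*Q(-4 + I(6, 6), 2) = -40*(1 + 5*(-4 + (6 + 6))) = -40*(1 + 5*(-4 + 12)) = -40*(1 + 5*8) = -40*(1 + 40) = -40*41 = -20*82 = -1640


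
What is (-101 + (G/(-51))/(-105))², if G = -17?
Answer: 1012257856/99225 ≈ 10202.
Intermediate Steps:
(-101 + (G/(-51))/(-105))² = (-101 - 17/(-51)/(-105))² = (-101 - 17*(-1/51)*(-1/105))² = (-101 + (⅓)*(-1/105))² = (-101 - 1/315)² = (-31816/315)² = 1012257856/99225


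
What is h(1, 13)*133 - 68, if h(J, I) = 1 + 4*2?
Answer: 1129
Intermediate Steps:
h(J, I) = 9 (h(J, I) = 1 + 8 = 9)
h(1, 13)*133 - 68 = 9*133 - 68 = 1197 - 68 = 1129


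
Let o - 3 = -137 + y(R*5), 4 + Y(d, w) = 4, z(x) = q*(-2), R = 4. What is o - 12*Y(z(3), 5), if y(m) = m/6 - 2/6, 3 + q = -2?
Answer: -131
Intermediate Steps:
q = -5 (q = -3 - 2 = -5)
z(x) = 10 (z(x) = -5*(-2) = 10)
Y(d, w) = 0 (Y(d, w) = -4 + 4 = 0)
y(m) = -1/3 + m/6 (y(m) = m*(1/6) - 2*1/6 = m/6 - 1/3 = -1/3 + m/6)
o = -131 (o = 3 + (-137 + (-1/3 + (4*5)/6)) = 3 + (-137 + (-1/3 + (1/6)*20)) = 3 + (-137 + (-1/3 + 10/3)) = 3 + (-137 + 3) = 3 - 134 = -131)
o - 12*Y(z(3), 5) = -131 - 12*0 = -131 + 0 = -131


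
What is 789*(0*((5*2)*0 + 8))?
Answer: 0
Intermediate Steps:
789*(0*((5*2)*0 + 8)) = 789*(0*(10*0 + 8)) = 789*(0*(0 + 8)) = 789*(0*8) = 789*0 = 0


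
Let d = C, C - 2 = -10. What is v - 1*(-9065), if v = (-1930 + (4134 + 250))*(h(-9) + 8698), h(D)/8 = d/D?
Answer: 64114223/3 ≈ 2.1371e+7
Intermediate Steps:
C = -8 (C = 2 - 10 = -8)
d = -8
h(D) = -64/D (h(D) = 8*(-8/D) = -64/D)
v = 64087028/3 (v = (-1930 + (4134 + 250))*(-64/(-9) + 8698) = (-1930 + 4384)*(-64*(-⅑) + 8698) = 2454*(64/9 + 8698) = 2454*(78346/9) = 64087028/3 ≈ 2.1362e+7)
v - 1*(-9065) = 64087028/3 - 1*(-9065) = 64087028/3 + 9065 = 64114223/3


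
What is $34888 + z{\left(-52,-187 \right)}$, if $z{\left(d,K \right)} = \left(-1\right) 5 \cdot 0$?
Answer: $34888$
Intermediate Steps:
$z{\left(d,K \right)} = 0$ ($z{\left(d,K \right)} = \left(-5\right) 0 = 0$)
$34888 + z{\left(-52,-187 \right)} = 34888 + 0 = 34888$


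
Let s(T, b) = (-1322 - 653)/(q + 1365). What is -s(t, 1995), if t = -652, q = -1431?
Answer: -1975/66 ≈ -29.924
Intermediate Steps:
s(T, b) = 1975/66 (s(T, b) = (-1322 - 653)/(-1431 + 1365) = -1975/(-66) = -1975*(-1/66) = 1975/66)
-s(t, 1995) = -1*1975/66 = -1975/66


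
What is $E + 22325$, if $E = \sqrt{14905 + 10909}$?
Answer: $22325 + \sqrt{25814} \approx 22486.0$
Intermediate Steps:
$E = \sqrt{25814} \approx 160.67$
$E + 22325 = \sqrt{25814} + 22325 = 22325 + \sqrt{25814}$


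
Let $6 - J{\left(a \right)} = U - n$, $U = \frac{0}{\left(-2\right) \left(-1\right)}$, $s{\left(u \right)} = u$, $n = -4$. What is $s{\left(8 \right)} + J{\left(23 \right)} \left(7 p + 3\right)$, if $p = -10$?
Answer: $-126$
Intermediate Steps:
$U = 0$ ($U = \frac{0}{2} = 0 \cdot \frac{1}{2} = 0$)
$J{\left(a \right)} = 2$ ($J{\left(a \right)} = 6 - \left(0 - -4\right) = 6 - \left(0 + 4\right) = 6 - 4 = 2$)
$s{\left(8 \right)} + J{\left(23 \right)} \left(7 p + 3\right) = 8 + 2 \left(7 \left(-10\right) + 3\right) = 8 + 2 \left(-70 + 3\right) = 8 + 2 \left(-67\right) = 8 - 134 = -126$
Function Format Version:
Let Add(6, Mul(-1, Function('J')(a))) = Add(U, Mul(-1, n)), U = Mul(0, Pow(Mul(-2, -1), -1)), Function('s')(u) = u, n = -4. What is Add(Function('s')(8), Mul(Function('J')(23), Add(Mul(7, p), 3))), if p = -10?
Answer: -126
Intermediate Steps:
U = 0 (U = Mul(0, Pow(2, -1)) = Mul(0, Rational(1, 2)) = 0)
Function('J')(a) = 2 (Function('J')(a) = Add(6, Mul(-1, Add(0, Mul(-1, -4)))) = Add(6, Mul(-1, Add(0, 4))) = Add(6, Mul(-1, 4)) = Add(6, -4) = 2)
Add(Function('s')(8), Mul(Function('J')(23), Add(Mul(7, p), 3))) = Add(8, Mul(2, Add(Mul(7, -10), 3))) = Add(8, Mul(2, Add(-70, 3))) = Add(8, Mul(2, -67)) = Add(8, -134) = -126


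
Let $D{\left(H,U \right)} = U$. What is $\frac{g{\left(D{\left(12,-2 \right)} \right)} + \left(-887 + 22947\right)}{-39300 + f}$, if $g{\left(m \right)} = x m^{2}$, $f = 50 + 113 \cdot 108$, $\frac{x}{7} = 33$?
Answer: $- \frac{11492}{13523} \approx -0.84981$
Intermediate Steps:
$x = 231$ ($x = 7 \cdot 33 = 231$)
$f = 12254$ ($f = 50 + 12204 = 12254$)
$g{\left(m \right)} = 231 m^{2}$
$\frac{g{\left(D{\left(12,-2 \right)} \right)} + \left(-887 + 22947\right)}{-39300 + f} = \frac{231 \left(-2\right)^{2} + \left(-887 + 22947\right)}{-39300 + 12254} = \frac{231 \cdot 4 + 22060}{-27046} = \left(924 + 22060\right) \left(- \frac{1}{27046}\right) = 22984 \left(- \frac{1}{27046}\right) = - \frac{11492}{13523}$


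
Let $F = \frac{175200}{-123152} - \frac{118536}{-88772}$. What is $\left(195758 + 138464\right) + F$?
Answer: $\frac{57091627027210}{170819521} \approx 3.3422 \cdot 10^{5}$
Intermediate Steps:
$F = - \frac{14920452}{170819521}$ ($F = 175200 \left(- \frac{1}{123152}\right) - - \frac{29634}{22193} = - \frac{10950}{7697} + \frac{29634}{22193} = - \frac{14920452}{170819521} \approx -0.087346$)
$\left(195758 + 138464\right) + F = \left(195758 + 138464\right) - \frac{14920452}{170819521} = 334222 - \frac{14920452}{170819521} = \frac{57091627027210}{170819521}$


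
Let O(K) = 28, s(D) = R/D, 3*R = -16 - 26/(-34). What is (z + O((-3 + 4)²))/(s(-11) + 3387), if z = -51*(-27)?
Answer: 788205/1900366 ≈ 0.41476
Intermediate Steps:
R = -259/51 (R = (-16 - 26/(-34))/3 = (-16 - 26*(-1)/34)/3 = (-16 - 1*(-13/17))/3 = (-16 + 13/17)/3 = (⅓)*(-259/17) = -259/51 ≈ -5.0784)
s(D) = -259/(51*D)
z = 1377
(z + O((-3 + 4)²))/(s(-11) + 3387) = (1377 + 28)/(-259/51/(-11) + 3387) = 1405/(-259/51*(-1/11) + 3387) = 1405/(259/561 + 3387) = 1405/(1900366/561) = 1405*(561/1900366) = 788205/1900366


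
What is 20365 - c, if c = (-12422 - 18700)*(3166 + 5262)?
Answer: 262316581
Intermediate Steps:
c = -262296216 (c = -31122*8428 = -262296216)
20365 - c = 20365 - 1*(-262296216) = 20365 + 262296216 = 262316581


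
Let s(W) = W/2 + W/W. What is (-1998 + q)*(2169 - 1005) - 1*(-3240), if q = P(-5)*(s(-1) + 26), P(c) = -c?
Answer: -2168202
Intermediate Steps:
s(W) = 1 + W/2 (s(W) = W*(½) + 1 = W/2 + 1 = 1 + W/2)
q = 265/2 (q = (-1*(-5))*((1 + (½)*(-1)) + 26) = 5*((1 - ½) + 26) = 5*(½ + 26) = 5*(53/2) = 265/2 ≈ 132.50)
(-1998 + q)*(2169 - 1005) - 1*(-3240) = (-1998 + 265/2)*(2169 - 1005) - 1*(-3240) = -3731/2*1164 + 3240 = -2171442 + 3240 = -2168202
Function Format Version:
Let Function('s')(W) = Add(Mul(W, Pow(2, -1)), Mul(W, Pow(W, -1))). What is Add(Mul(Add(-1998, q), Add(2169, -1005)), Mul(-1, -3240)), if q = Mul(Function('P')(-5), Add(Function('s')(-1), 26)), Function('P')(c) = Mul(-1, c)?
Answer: -2168202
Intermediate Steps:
Function('s')(W) = Add(1, Mul(Rational(1, 2), W)) (Function('s')(W) = Add(Mul(W, Rational(1, 2)), 1) = Add(Mul(Rational(1, 2), W), 1) = Add(1, Mul(Rational(1, 2), W)))
q = Rational(265, 2) (q = Mul(Mul(-1, -5), Add(Add(1, Mul(Rational(1, 2), -1)), 26)) = Mul(5, Add(Add(1, Rational(-1, 2)), 26)) = Mul(5, Add(Rational(1, 2), 26)) = Mul(5, Rational(53, 2)) = Rational(265, 2) ≈ 132.50)
Add(Mul(Add(-1998, q), Add(2169, -1005)), Mul(-1, -3240)) = Add(Mul(Add(-1998, Rational(265, 2)), Add(2169, -1005)), Mul(-1, -3240)) = Add(Mul(Rational(-3731, 2), 1164), 3240) = Add(-2171442, 3240) = -2168202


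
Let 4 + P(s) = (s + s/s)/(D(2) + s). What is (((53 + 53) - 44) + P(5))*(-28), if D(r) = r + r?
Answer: -4928/3 ≈ -1642.7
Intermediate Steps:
D(r) = 2*r
P(s) = -4 + (1 + s)/(4 + s) (P(s) = -4 + (s + s/s)/(2*2 + s) = -4 + (s + 1)/(4 + s) = -4 + (1 + s)/(4 + s))
(((53 + 53) - 44) + P(5))*(-28) = (((53 + 53) - 44) + 3*(-5 - 1*5)/(4 + 5))*(-28) = ((106 - 44) + 3*(-5 - 5)/9)*(-28) = (62 + 3*(1/9)*(-10))*(-28) = (62 - 10/3)*(-28) = (176/3)*(-28) = -4928/3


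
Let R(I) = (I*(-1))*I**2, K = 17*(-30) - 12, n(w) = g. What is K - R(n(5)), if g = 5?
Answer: -397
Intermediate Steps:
n(w) = 5
K = -522 (K = -510 - 12 = -522)
R(I) = -I**3 (R(I) = (-I)*I**2 = -I**3)
K - R(n(5)) = -522 - (-1)*5**3 = -522 - (-1)*125 = -522 - 1*(-125) = -522 + 125 = -397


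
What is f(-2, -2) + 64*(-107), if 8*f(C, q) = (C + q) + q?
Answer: -27395/4 ≈ -6848.8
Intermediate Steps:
f(C, q) = q/4 + C/8 (f(C, q) = ((C + q) + q)/8 = (C + 2*q)/8 = q/4 + C/8)
f(-2, -2) + 64*(-107) = ((1/4)*(-2) + (1/8)*(-2)) + 64*(-107) = (-1/2 - 1/4) - 6848 = -3/4 - 6848 = -27395/4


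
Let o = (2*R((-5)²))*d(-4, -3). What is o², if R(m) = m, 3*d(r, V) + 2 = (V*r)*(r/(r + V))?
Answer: 2890000/441 ≈ 6553.3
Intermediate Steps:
d(r, V) = -⅔ + V*r²/(3*(V + r)) (d(r, V) = -⅔ + ((V*r)*(r/(r + V)))/3 = -⅔ + ((V*r)*(r/(V + r)))/3 = -⅔ + (V*r²/(V + r))/3 = -⅔ + V*r²/(3*(V + r)))
o = 1700/21 (o = (2*(-5)²)*((-2*(-3) - 2*(-4) - 3*(-4)²)/(3*(-3 - 4))) = (2*25)*((⅓)*(6 + 8 - 3*16)/(-7)) = 50*((⅓)*(-⅐)*(6 + 8 - 48)) = 50*((⅓)*(-⅐)*(-34)) = 50*(34/21) = 1700/21 ≈ 80.952)
o² = (1700/21)² = 2890000/441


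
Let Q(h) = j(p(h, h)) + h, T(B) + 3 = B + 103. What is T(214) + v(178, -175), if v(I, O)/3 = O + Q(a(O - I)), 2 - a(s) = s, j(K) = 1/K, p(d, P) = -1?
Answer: 851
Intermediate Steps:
j(K) = 1/K
a(s) = 2 - s
T(B) = 100 + B (T(B) = -3 + (B + 103) = -3 + (103 + B) = 100 + B)
Q(h) = -1 + h (Q(h) = 1/(-1) + h = -1 + h)
v(I, O) = 3 + 3*I (v(I, O) = 3*(O + (-1 + (2 - (O - I)))) = 3*(O + (-1 + (2 + (I - O)))) = 3*(O + (-1 + (2 + I - O))) = 3*(O + (1 + I - O)) = 3*(1 + I) = 3 + 3*I)
T(214) + v(178, -175) = (100 + 214) + (3 + 3*178) = 314 + (3 + 534) = 314 + 537 = 851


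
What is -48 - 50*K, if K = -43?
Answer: 2102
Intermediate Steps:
-48 - 50*K = -48 - 50*(-43) = -48 + 2150 = 2102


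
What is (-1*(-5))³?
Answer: 125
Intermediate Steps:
(-1*(-5))³ = 5³ = 125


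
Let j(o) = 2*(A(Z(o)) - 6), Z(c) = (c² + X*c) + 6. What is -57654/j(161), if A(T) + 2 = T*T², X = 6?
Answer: -28827/19449917143949 ≈ -1.4821e-9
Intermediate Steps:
Z(c) = 6 + c² + 6*c (Z(c) = (c² + 6*c) + 6 = 6 + c² + 6*c)
A(T) = -2 + T³ (A(T) = -2 + T*T² = -2 + T³)
j(o) = -16 + 2*(6 + o² + 6*o)³ (j(o) = 2*((-2 + (6 + o² + 6*o)³) - 6) = 2*(-8 + (6 + o² + 6*o)³) = -16 + 2*(6 + o² + 6*o)³)
-57654/j(161) = -57654/(-16 + 2*(6 + 161² + 6*161)³) = -57654/(-16 + 2*(6 + 25921 + 966)³) = -57654/(-16 + 2*26893³) = -57654/(-16 + 2*19449917143957) = -57654/(-16 + 38899834287914) = -57654/38899834287898 = -57654*1/38899834287898 = -28827/19449917143949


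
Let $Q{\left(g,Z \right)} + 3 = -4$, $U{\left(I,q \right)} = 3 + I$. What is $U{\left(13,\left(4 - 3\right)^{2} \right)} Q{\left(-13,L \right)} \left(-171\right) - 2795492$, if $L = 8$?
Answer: $-2776340$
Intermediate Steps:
$Q{\left(g,Z \right)} = -7$ ($Q{\left(g,Z \right)} = -3 - 4 = -7$)
$U{\left(13,\left(4 - 3\right)^{2} \right)} Q{\left(-13,L \right)} \left(-171\right) - 2795492 = \left(3 + 13\right) \left(-7\right) \left(-171\right) - 2795492 = 16 \left(-7\right) \left(-171\right) - 2795492 = \left(-112\right) \left(-171\right) - 2795492 = 19152 - 2795492 = -2776340$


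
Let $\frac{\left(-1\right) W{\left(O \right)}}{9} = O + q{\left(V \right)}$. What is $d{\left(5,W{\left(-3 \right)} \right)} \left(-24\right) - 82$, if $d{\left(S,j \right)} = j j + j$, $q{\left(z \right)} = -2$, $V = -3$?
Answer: $-49762$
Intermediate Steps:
$W{\left(O \right)} = 18 - 9 O$ ($W{\left(O \right)} = - 9 \left(O - 2\right) = - 9 \left(-2 + O\right) = 18 - 9 O$)
$d{\left(S,j \right)} = j + j^{2}$ ($d{\left(S,j \right)} = j^{2} + j = j + j^{2}$)
$d{\left(5,W{\left(-3 \right)} \right)} \left(-24\right) - 82 = \left(18 - -27\right) \left(1 + \left(18 - -27\right)\right) \left(-24\right) - 82 = \left(18 + 27\right) \left(1 + \left(18 + 27\right)\right) \left(-24\right) - 82 = 45 \left(1 + 45\right) \left(-24\right) - 82 = 45 \cdot 46 \left(-24\right) - 82 = 2070 \left(-24\right) - 82 = -49680 - 82 = -49762$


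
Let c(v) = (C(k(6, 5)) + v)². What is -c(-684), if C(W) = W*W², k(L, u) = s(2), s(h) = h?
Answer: -456976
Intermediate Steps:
k(L, u) = 2
C(W) = W³
c(v) = (8 + v)² (c(v) = (2³ + v)² = (8 + v)²)
-c(-684) = -(8 - 684)² = -1*(-676)² = -1*456976 = -456976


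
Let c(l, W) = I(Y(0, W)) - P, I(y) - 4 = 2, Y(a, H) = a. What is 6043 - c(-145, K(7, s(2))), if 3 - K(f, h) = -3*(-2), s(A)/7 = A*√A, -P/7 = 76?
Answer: 5505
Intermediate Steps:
I(y) = 6 (I(y) = 4 + 2 = 6)
P = -532 (P = -7*76 = -532)
s(A) = 7*A^(3/2) (s(A) = 7*(A*√A) = 7*A^(3/2))
K(f, h) = -3 (K(f, h) = 3 - (-3)*(-2) = 3 - 1*6 = 3 - 6 = -3)
c(l, W) = 538 (c(l, W) = 6 - 1*(-532) = 6 + 532 = 538)
6043 - c(-145, K(7, s(2))) = 6043 - 1*538 = 6043 - 538 = 5505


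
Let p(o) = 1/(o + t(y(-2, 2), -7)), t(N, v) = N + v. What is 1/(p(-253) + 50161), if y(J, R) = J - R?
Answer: 264/13242503 ≈ 1.9936e-5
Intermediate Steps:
p(o) = 1/(-11 + o) (p(o) = 1/(o + ((-2 - 1*2) - 7)) = 1/(o + ((-2 - 2) - 7)) = 1/(o + (-4 - 7)) = 1/(o - 11) = 1/(-11 + o))
1/(p(-253) + 50161) = 1/(1/(-11 - 253) + 50161) = 1/(1/(-264) + 50161) = 1/(-1/264 + 50161) = 1/(13242503/264) = 264/13242503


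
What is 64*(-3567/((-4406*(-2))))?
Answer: -57072/2203 ≈ -25.906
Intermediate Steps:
64*(-3567/((-4406*(-2)))) = 64*(-3567/8812) = -57072/2203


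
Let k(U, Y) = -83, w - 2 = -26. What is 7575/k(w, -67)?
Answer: -7575/83 ≈ -91.265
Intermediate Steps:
w = -24 (w = 2 - 26 = -24)
7575/k(w, -67) = 7575/(-83) = 7575*(-1/83) = -7575/83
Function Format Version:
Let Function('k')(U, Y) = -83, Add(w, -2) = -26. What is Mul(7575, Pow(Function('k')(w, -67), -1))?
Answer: Rational(-7575, 83) ≈ -91.265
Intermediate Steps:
w = -24 (w = Add(2, -26) = -24)
Mul(7575, Pow(Function('k')(w, -67), -1)) = Mul(7575, Pow(-83, -1)) = Mul(7575, Rational(-1, 83)) = Rational(-7575, 83)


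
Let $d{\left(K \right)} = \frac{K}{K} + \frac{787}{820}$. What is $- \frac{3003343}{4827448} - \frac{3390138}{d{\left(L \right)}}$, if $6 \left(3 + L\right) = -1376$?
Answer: $- \frac{13419891050787881}{7757708936} \approx -1.7299 \cdot 10^{6}$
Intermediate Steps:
$L = - \frac{697}{3}$ ($L = -3 + \frac{1}{6} \left(-1376\right) = -3 - \frac{688}{3} = - \frac{697}{3} \approx -232.33$)
$d{\left(K \right)} = \frac{1607}{820}$ ($d{\left(K \right)} = 1 + 787 \cdot \frac{1}{820} = 1 + \frac{787}{820} = \frac{1607}{820}$)
$- \frac{3003343}{4827448} - \frac{3390138}{d{\left(L \right)}} = - \frac{3003343}{4827448} - \frac{3390138}{\frac{1607}{820}} = \left(-3003343\right) \frac{1}{4827448} - \frac{2779913160}{1607} = - \frac{3003343}{4827448} - \frac{2779913160}{1607} = - \frac{13419891050787881}{7757708936}$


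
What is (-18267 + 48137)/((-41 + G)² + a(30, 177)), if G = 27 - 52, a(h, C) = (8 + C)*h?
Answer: 14935/4953 ≈ 3.0153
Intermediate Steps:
a(h, C) = h*(8 + C)
G = -25
(-18267 + 48137)/((-41 + G)² + a(30, 177)) = (-18267 + 48137)/((-41 - 25)² + 30*(8 + 177)) = 29870/((-66)² + 30*185) = 29870/(4356 + 5550) = 29870/9906 = 29870*(1/9906) = 14935/4953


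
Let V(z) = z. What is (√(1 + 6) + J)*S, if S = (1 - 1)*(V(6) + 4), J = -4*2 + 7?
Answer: 0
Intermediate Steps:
J = -1 (J = -8 + 7 = -1)
S = 0 (S = (1 - 1)*(6 + 4) = 0*10 = 0)
(√(1 + 6) + J)*S = (√(1 + 6) - 1)*0 = (√7 - 1)*0 = (-1 + √7)*0 = 0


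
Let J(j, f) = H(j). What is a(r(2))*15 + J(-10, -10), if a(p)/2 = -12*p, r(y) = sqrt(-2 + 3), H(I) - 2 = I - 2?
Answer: -370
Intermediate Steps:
H(I) = I (H(I) = 2 + (I - 2) = 2 + (-2 + I) = I)
J(j, f) = j
r(y) = 1 (r(y) = sqrt(1) = 1)
a(p) = -24*p (a(p) = 2*(-12*p) = -24*p)
a(r(2))*15 + J(-10, -10) = -24*1*15 - 10 = -24*15 - 10 = -360 - 10 = -370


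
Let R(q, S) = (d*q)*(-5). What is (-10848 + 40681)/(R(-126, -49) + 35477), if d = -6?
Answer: 29833/31697 ≈ 0.94119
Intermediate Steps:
R(q, S) = 30*q (R(q, S) = -6*q*(-5) = 30*q)
(-10848 + 40681)/(R(-126, -49) + 35477) = (-10848 + 40681)/(30*(-126) + 35477) = 29833/(-3780 + 35477) = 29833/31697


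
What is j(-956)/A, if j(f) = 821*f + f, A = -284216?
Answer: 98229/35527 ≈ 2.7649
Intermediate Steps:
j(f) = 822*f
j(-956)/A = (822*(-956))/(-284216) = -785832*(-1/284216) = 98229/35527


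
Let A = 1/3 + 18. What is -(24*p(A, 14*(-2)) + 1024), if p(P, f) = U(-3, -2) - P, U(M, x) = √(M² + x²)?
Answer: -584 - 24*√13 ≈ -670.53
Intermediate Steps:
A = 55/3 (A = ⅓ + 18 = 55/3 ≈ 18.333)
p(P, f) = √13 - P (p(P, f) = √((-3)² + (-2)²) - P = √(9 + 4) - P = √13 - P)
-(24*p(A, 14*(-2)) + 1024) = -(24*(√13 - 1*55/3) + 1024) = -(24*(√13 - 55/3) + 1024) = -(24*(-55/3 + √13) + 1024) = -((-440 + 24*√13) + 1024) = -(584 + 24*√13) = -584 - 24*√13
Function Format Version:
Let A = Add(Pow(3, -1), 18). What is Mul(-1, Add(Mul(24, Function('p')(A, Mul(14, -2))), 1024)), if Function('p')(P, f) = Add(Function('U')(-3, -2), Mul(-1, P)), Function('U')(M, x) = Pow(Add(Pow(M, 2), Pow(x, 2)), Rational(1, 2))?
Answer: Add(-584, Mul(-24, Pow(13, Rational(1, 2)))) ≈ -670.53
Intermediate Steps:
A = Rational(55, 3) (A = Add(Rational(1, 3), 18) = Rational(55, 3) ≈ 18.333)
Function('p')(P, f) = Add(Pow(13, Rational(1, 2)), Mul(-1, P)) (Function('p')(P, f) = Add(Pow(Add(Pow(-3, 2), Pow(-2, 2)), Rational(1, 2)), Mul(-1, P)) = Add(Pow(Add(9, 4), Rational(1, 2)), Mul(-1, P)) = Add(Pow(13, Rational(1, 2)), Mul(-1, P)))
Mul(-1, Add(Mul(24, Function('p')(A, Mul(14, -2))), 1024)) = Mul(-1, Add(Mul(24, Add(Pow(13, Rational(1, 2)), Mul(-1, Rational(55, 3)))), 1024)) = Mul(-1, Add(Mul(24, Add(Pow(13, Rational(1, 2)), Rational(-55, 3))), 1024)) = Mul(-1, Add(Mul(24, Add(Rational(-55, 3), Pow(13, Rational(1, 2)))), 1024)) = Mul(-1, Add(Add(-440, Mul(24, Pow(13, Rational(1, 2)))), 1024)) = Mul(-1, Add(584, Mul(24, Pow(13, Rational(1, 2))))) = Add(-584, Mul(-24, Pow(13, Rational(1, 2))))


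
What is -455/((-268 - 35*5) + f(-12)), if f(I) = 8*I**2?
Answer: -455/709 ≈ -0.64175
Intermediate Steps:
-455/((-268 - 35*5) + f(-12)) = -455/((-268 - 35*5) + 8*(-12)**2) = -455/((-268 - 175) + 8*144) = -455/(-443 + 1152) = -455/709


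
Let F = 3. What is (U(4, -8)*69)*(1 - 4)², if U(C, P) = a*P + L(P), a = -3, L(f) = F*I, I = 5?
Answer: 24219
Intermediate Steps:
L(f) = 15 (L(f) = 3*5 = 15)
U(C, P) = 15 - 3*P (U(C, P) = -3*P + 15 = 15 - 3*P)
(U(4, -8)*69)*(1 - 4)² = ((15 - 3*(-8))*69)*(1 - 4)² = ((15 + 24)*69)*(-3)² = (39*69)*9 = 2691*9 = 24219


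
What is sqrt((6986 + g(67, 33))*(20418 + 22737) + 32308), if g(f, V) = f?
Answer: sqrt(304404523) ≈ 17447.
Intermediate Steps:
sqrt((6986 + g(67, 33))*(20418 + 22737) + 32308) = sqrt((6986 + 67)*(20418 + 22737) + 32308) = sqrt(7053*43155 + 32308) = sqrt(304372215 + 32308) = sqrt(304404523)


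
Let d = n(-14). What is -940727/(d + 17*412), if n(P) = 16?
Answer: -940727/7020 ≈ -134.01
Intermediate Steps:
d = 16
-940727/(d + 17*412) = -940727/(16 + 17*412) = -940727/(16 + 7004) = -940727/7020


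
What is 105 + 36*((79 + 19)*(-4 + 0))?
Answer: -14007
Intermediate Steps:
105 + 36*((79 + 19)*(-4 + 0)) = 105 + 36*(98*(-4)) = 105 + 36*(-392) = 105 - 14112 = -14007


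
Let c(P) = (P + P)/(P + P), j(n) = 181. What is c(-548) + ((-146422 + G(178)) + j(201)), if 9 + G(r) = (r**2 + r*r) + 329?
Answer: -82552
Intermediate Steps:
c(P) = 1 (c(P) = (2*P)/((2*P)) = (2*P)*(1/(2*P)) = 1)
G(r) = 320 + 2*r**2 (G(r) = -9 + ((r**2 + r*r) + 329) = -9 + ((r**2 + r**2) + 329) = -9 + (2*r**2 + 329) = -9 + (329 + 2*r**2) = 320 + 2*r**2)
c(-548) + ((-146422 + G(178)) + j(201)) = 1 + ((-146422 + (320 + 2*178**2)) + 181) = 1 + ((-146422 + (320 + 2*31684)) + 181) = 1 + ((-146422 + (320 + 63368)) + 181) = 1 + ((-146422 + 63688) + 181) = 1 + (-82734 + 181) = 1 - 82553 = -82552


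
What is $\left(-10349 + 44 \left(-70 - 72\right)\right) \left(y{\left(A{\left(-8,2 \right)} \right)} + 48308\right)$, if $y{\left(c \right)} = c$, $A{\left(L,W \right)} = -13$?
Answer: $-801552115$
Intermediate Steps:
$\left(-10349 + 44 \left(-70 - 72\right)\right) \left(y{\left(A{\left(-8,2 \right)} \right)} + 48308\right) = \left(-10349 + 44 \left(-70 - 72\right)\right) \left(-13 + 48308\right) = \left(-10349 + 44 \left(-142\right)\right) 48295 = \left(-10349 - 6248\right) 48295 = \left(-16597\right) 48295 = -801552115$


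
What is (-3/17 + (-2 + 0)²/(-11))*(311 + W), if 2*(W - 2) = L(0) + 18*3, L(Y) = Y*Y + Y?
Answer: -2020/11 ≈ -183.64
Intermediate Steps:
L(Y) = Y + Y² (L(Y) = Y² + Y = Y + Y²)
W = 29 (W = 2 + (0*(1 + 0) + 18*3)/2 = 2 + (0*1 + 54)/2 = 2 + (0 + 54)/2 = 2 + (½)*54 = 2 + 27 = 29)
(-3/17 + (-2 + 0)²/(-11))*(311 + W) = (-3/17 + (-2 + 0)²/(-11))*(311 + 29) = (-3*1/17 + (-2)²*(-1/11))*340 = (-3/17 + 4*(-1/11))*340 = (-3/17 - 4/11)*340 = -101/187*340 = -2020/11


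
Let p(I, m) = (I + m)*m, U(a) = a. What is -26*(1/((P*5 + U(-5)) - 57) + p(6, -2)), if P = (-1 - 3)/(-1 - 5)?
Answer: 18343/88 ≈ 208.44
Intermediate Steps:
P = ⅔ (P = -4/(-6) = -4*(-⅙) = ⅔ ≈ 0.66667)
p(I, m) = m*(I + m)
-26*(1/((P*5 + U(-5)) - 57) + p(6, -2)) = -26*(1/(((⅔)*5 - 5) - 57) - 2*(6 - 2)) = -26*(1/((10/3 - 5) - 57) - 2*4) = -26*(1/(-5/3 - 57) - 8) = -26*(1/(-176/3) - 8) = -26*(-3/176 - 8) = -26*(-1411/176) = 18343/88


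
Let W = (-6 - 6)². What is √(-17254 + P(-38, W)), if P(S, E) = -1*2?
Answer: 2*I*√4314 ≈ 131.36*I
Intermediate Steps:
W = 144 (W = (-12)² = 144)
P(S, E) = -2
√(-17254 + P(-38, W)) = √(-17254 - 2) = √(-17256) = 2*I*√4314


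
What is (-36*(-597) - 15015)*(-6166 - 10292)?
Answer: -106598466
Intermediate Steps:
(-36*(-597) - 15015)*(-6166 - 10292) = (21492 - 15015)*(-16458) = 6477*(-16458) = -106598466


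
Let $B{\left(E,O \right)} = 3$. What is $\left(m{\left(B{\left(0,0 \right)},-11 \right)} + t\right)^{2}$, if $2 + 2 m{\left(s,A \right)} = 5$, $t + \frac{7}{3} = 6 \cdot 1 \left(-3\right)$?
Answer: $\frac{12769}{36} \approx 354.69$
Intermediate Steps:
$t = - \frac{61}{3}$ ($t = - \frac{7}{3} + 6 \cdot 1 \left(-3\right) = - \frac{7}{3} + 6 \left(-3\right) = - \frac{7}{3} - 18 = - \frac{61}{3} \approx -20.333$)
$m{\left(s,A \right)} = \frac{3}{2}$ ($m{\left(s,A \right)} = -1 + \frac{1}{2} \cdot 5 = -1 + \frac{5}{2} = \frac{3}{2}$)
$\left(m{\left(B{\left(0,0 \right)},-11 \right)} + t\right)^{2} = \left(\frac{3}{2} - \frac{61}{3}\right)^{2} = \left(- \frac{113}{6}\right)^{2} = \frac{12769}{36}$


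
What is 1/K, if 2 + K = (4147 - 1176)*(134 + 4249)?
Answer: 1/13021891 ≈ 7.6794e-8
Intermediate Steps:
K = 13021891 (K = -2 + (4147 - 1176)*(134 + 4249) = -2 + 2971*4383 = -2 + 13021893 = 13021891)
1/K = 1/13021891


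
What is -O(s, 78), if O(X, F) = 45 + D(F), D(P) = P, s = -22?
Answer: -123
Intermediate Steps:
O(X, F) = 45 + F
-O(s, 78) = -(45 + 78) = -1*123 = -123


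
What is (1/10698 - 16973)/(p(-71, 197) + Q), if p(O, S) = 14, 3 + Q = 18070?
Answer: -181577153/193430538 ≈ -0.93872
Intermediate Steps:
Q = 18067 (Q = -3 + 18070 = 18067)
(1/10698 - 16973)/(p(-71, 197) + Q) = (1/10698 - 16973)/(14 + 18067) = (1/10698 - 16973)/18081 = -181577153/10698*1/18081 = -181577153/193430538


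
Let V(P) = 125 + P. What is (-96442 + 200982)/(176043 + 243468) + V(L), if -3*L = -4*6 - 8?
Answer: 57018199/419511 ≈ 135.92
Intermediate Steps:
L = 32/3 (L = -(-4*6 - 8)/3 = -(-24 - 8)/3 = -1/3*(-32) = 32/3 ≈ 10.667)
(-96442 + 200982)/(176043 + 243468) + V(L) = (-96442 + 200982)/(176043 + 243468) + (125 + 32/3) = 104540/419511 + 407/3 = 57018199/419511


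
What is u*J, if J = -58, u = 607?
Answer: -35206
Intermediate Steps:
u*J = 607*(-58) = -35206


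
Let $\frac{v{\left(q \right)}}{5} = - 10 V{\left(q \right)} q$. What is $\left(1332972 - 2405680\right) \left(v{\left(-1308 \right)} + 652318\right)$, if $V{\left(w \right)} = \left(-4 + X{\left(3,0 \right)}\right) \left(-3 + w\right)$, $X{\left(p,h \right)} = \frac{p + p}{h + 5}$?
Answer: $-258225099563704$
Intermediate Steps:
$X{\left(p,h \right)} = \frac{2 p}{5 + h}$
$V{\left(w \right)} = \frac{42}{5} - \frac{14 w}{5}$ ($V{\left(w \right)} = \left(-4 + 2 \cdot 3 \frac{1}{5 + 0}\right) \left(-3 + w\right) = \left(-4 + 2 \cdot 3 \cdot \frac{1}{5}\right) \left(-3 + w\right) = \left(-4 + \frac{6}{5}\right) \left(-3 + w\right) = - \frac{14 \left(-3 + w\right)}{5} = \frac{42}{5} - \frac{14 w}{5}$)
$v{\left(q \right)} = 5 q \left(-84 + 28 q\right)$ ($v{\left(q \right)} = 5 - 10 \left(\frac{42}{5} - \frac{14 q}{5}\right) q = 5 \left(-84 + 28 q\right) q = 5 q \left(-84 + 28 q\right)$)
$\left(1332972 - 2405680\right) \left(v{\left(-1308 \right)} + 652318\right) = \left(1332972 - 2405680\right) \left(140 \left(-1308\right) \left(-3 - 1308\right) + 652318\right) = - 1072708 \left(140 \left(-1308\right) \left(-1311\right) + 652318\right) = - 1072708 \left(240070320 + 652318\right) = \left(-1072708\right) 240722638 = -258225099563704$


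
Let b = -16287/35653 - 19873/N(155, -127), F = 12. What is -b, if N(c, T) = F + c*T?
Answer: -388117918/701401469 ≈ -0.55335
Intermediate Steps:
N(c, T) = 12 + T*c (N(c, T) = 12 + c*T = 12 + T*c)
b = 388117918/701401469 (b = -16287/35653 - 19873/(12 - 127*155) = -16287*1/35653 - 19873/(12 - 19685) = -16287/35653 - 19873/(-19673) = -16287/35653 - 19873*(-1/19673) = -16287/35653 + 19873/19673 = 388117918/701401469 ≈ 0.55335)
-b = -1*388117918/701401469 = -388117918/701401469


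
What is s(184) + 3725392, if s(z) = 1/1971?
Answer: 7342747633/1971 ≈ 3.7254e+6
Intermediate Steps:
s(z) = 1/1971
s(184) + 3725392 = 1/1971 + 3725392 = 7342747633/1971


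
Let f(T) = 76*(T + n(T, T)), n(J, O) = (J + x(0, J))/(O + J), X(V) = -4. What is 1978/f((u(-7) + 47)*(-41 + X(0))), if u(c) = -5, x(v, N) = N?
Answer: -989/71782 ≈ -0.013778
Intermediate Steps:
n(J, O) = 2*J/(J + O) (n(J, O) = (J + J)/(O + J) = (2*J)/(J + O) = 2*J/(J + O))
f(T) = 76 + 76*T (f(T) = 76*(T + 2*T/(T + T)) = 76*(T + 2*T/((2*T))) = 76*(T + 2*T*(1/(2*T))) = 76*(T + 1) = 76*(1 + T) = 76 + 76*T)
1978/f((u(-7) + 47)*(-41 + X(0))) = 1978/(76 + 76*((-5 + 47)*(-41 - 4))) = 1978/(76 + 76*(42*(-45))) = 1978/(76 + 76*(-1890)) = 1978/(76 - 143640) = 1978/(-143564) = 1978*(-1/143564) = -989/71782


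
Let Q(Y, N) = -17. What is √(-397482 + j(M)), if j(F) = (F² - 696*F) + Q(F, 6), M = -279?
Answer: I*√125474 ≈ 354.22*I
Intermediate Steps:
j(F) = -17 + F² - 696*F (j(F) = (F² - 696*F) - 17 = -17 + F² - 696*F)
√(-397482 + j(M)) = √(-397482 + (-17 + (-279)² - 696*(-279))) = √(-397482 + (-17 + 77841 + 194184)) = √(-397482 + 272008) = √(-125474) = I*√125474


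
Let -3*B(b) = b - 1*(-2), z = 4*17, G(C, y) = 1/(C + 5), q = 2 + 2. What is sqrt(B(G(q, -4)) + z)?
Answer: sqrt(5451)/9 ≈ 8.2034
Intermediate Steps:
q = 4
G(C, y) = 1/(5 + C)
z = 68
B(b) = -2/3 - b/3 (B(b) = -(b - 1*(-2))/3 = -(b + 2)/3 = -(2 + b)/3 = -2/3 - b/3)
sqrt(B(G(q, -4)) + z) = sqrt((-2/3 - 1/(3*(5 + 4))) + 68) = sqrt((-2/3 - 1/3/9) + 68) = sqrt((-2/3 - 1/3*1/9) + 68) = sqrt((-2/3 - 1/27) + 68) = sqrt(-19/27 + 68) = sqrt(1817/27) = sqrt(5451)/9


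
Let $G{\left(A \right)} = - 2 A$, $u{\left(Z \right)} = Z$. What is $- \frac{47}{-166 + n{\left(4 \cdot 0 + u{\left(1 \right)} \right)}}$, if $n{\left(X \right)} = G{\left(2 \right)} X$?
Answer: $\frac{47}{170} \approx 0.27647$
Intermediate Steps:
$n{\left(X \right)} = - 4 X$ ($n{\left(X \right)} = \left(-2\right) 2 X = - 4 X$)
$- \frac{47}{-166 + n{\left(4 \cdot 0 + u{\left(1 \right)} \right)}} = - \frac{47}{-166 - 4 \left(4 \cdot 0 + 1\right)} = - \frac{47}{-166 - 4 \left(0 + 1\right)} = - \frac{47}{-166 - 4} = - \frac{47}{-170} = \left(-47\right) \left(- \frac{1}{170}\right) = \frac{47}{170}$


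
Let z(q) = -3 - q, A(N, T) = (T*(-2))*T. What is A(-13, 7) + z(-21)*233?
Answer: 4096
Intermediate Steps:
A(N, T) = -2*T² (A(N, T) = (-2*T)*T = -2*T²)
A(-13, 7) + z(-21)*233 = -2*7² + (-3 - 1*(-21))*233 = -2*49 + (-3 + 21)*233 = -98 + 18*233 = -98 + 4194 = 4096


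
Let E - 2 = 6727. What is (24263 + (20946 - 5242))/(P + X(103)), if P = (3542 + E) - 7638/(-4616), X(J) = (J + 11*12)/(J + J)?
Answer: 9501115108/2442327751 ≈ 3.8902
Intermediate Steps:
E = 6729 (E = 2 + 6727 = 6729)
X(J) = (132 + J)/(2*J) (X(J) = (J + 132)/((2*J)) = (132 + J)*(1/(2*J)) = (132 + J)/(2*J))
P = 23709287/2308 (P = (3542 + 6729) - 7638/(-4616) = 10271 - 7638*(-1/4616) = 10271 + 3819/2308 = 23709287/2308 ≈ 10273.)
(24263 + (20946 - 5242))/(P + X(103)) = (24263 + (20946 - 5242))/(23709287/2308 + (½)*(132 + 103)/103) = (24263 + 15704)/(23709287/2308 + (½)*(1/103)*235) = 39967/(23709287/2308 + 235/206) = 39967/(2442327751/237724) = 39967*(237724/2442327751) = 9501115108/2442327751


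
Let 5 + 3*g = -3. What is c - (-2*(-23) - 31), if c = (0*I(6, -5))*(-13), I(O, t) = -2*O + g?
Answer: -15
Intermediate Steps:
g = -8/3 (g = -5/3 + (1/3)*(-3) = -5/3 - 1 = -8/3 ≈ -2.6667)
I(O, t) = -8/3 - 2*O (I(O, t) = -2*O - 8/3 = -8/3 - 2*O)
c = 0 (c = (0*(-8/3 - 2*6))*(-13) = (0*(-8/3 - 12))*(-13) = (0*(-44/3))*(-13) = 0*(-13) = 0)
c - (-2*(-23) - 31) = 0 - (-2*(-23) - 31) = 0 - (46 - 31) = 0 - 1*15 = 0 - 15 = -15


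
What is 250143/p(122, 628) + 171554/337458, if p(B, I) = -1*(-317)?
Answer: 42233569556/53487093 ≈ 789.60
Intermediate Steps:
p(B, I) = 317
250143/p(122, 628) + 171554/337458 = 250143/317 + 171554/337458 = 250143*(1/317) + 171554*(1/337458) = 250143/317 + 85777/168729 = 42233569556/53487093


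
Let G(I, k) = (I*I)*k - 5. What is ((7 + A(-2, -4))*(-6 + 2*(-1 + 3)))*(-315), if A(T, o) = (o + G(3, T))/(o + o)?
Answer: 26145/4 ≈ 6536.3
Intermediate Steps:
G(I, k) = -5 + k*I² (G(I, k) = I²*k - 5 = k*I² - 5 = -5 + k*I²)
A(T, o) = (-5 + o + 9*T)/(2*o) (A(T, o) = (o + (-5 + T*3²))/(o + o) = (o + (-5 + T*9))/((2*o)) = (o + (-5 + 9*T))*(1/(2*o)) = (-5 + o + 9*T)*(1/(2*o)) = (-5 + o + 9*T)/(2*o))
((7 + A(-2, -4))*(-6 + 2*(-1 + 3)))*(-315) = ((7 + (½)*(-5 - 4 + 9*(-2))/(-4))*(-6 + 2*(-1 + 3)))*(-315) = ((7 + (½)*(-¼)*(-5 - 4 - 18))*(-6 + 2*2))*(-315) = ((7 + (½)*(-¼)*(-27))*(-6 + 4))*(-315) = ((7 + 27/8)*(-2))*(-315) = ((83/8)*(-2))*(-315) = -83/4*(-315) = 26145/4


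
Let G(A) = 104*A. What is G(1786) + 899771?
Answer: 1085515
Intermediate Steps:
G(1786) + 899771 = 104*1786 + 899771 = 185744 + 899771 = 1085515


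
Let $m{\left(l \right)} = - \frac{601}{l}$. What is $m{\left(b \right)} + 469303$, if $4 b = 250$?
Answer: $\frac{58661673}{125} \approx 4.6929 \cdot 10^{5}$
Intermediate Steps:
$b = \frac{125}{2}$ ($b = \frac{1}{4} \cdot 250 = \frac{125}{2} \approx 62.5$)
$m{\left(b \right)} + 469303 = - \frac{601}{\frac{125}{2}} + 469303 = \left(-601\right) \frac{2}{125} + 469303 = - \frac{1202}{125} + 469303 = \frac{58661673}{125}$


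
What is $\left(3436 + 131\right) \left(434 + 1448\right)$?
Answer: $6713094$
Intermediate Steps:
$\left(3436 + 131\right) \left(434 + 1448\right) = 3567 \cdot 1882 = 6713094$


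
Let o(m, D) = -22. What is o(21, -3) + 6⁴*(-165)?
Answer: -213862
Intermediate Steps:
o(21, -3) + 6⁴*(-165) = -22 + 6⁴*(-165) = -22 + 1296*(-165) = -22 - 213840 = -213862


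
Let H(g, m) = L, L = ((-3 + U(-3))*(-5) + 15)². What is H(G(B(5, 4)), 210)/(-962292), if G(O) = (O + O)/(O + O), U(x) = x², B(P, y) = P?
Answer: -75/320764 ≈ -0.00023382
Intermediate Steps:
L = 225 (L = ((-3 + (-3)²)*(-5) + 15)² = ((-3 + 9)*(-5) + 15)² = (6*(-5) + 15)² = (-30 + 15)² = (-15)² = 225)
G(O) = 1 (G(O) = (2*O)/((2*O)) = (2*O)*(1/(2*O)) = 1)
H(g, m) = 225
H(G(B(5, 4)), 210)/(-962292) = 225/(-962292) = 225*(-1/962292) = -75/320764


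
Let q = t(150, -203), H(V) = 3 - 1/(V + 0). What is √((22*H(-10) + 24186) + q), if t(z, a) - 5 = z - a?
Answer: √615305/5 ≈ 156.88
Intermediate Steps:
t(z, a) = 5 + z - a (t(z, a) = 5 + (z - a) = 5 + z - a)
H(V) = 3 - 1/V
q = 358 (q = 5 + 150 - 1*(-203) = 5 + 150 + 203 = 358)
√((22*H(-10) + 24186) + q) = √((22*(3 - 1/(-10)) + 24186) + 358) = √((22*(3 - 1*(-⅒)) + 24186) + 358) = √((22*(3 + ⅒) + 24186) + 358) = √((22*(31/10) + 24186) + 358) = √((341/5 + 24186) + 358) = √(121271/5 + 358) = √(123061/5) = √615305/5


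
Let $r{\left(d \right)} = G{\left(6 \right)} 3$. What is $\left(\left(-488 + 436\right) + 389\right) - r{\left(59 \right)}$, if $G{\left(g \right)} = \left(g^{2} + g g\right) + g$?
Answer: $103$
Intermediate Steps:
$G{\left(g \right)} = g + 2 g^{2}$ ($G{\left(g \right)} = \left(g^{2} + g^{2}\right) + g = 2 g^{2} + g = g + 2 g^{2}$)
$r{\left(d \right)} = 234$ ($r{\left(d \right)} = 6 \left(1 + 2 \cdot 6\right) 3 = 6 \left(1 + 12\right) 3 = 6 \cdot 13 \cdot 3 = 78 \cdot 3 = 234$)
$\left(\left(-488 + 436\right) + 389\right) - r{\left(59 \right)} = \left(\left(-488 + 436\right) + 389\right) - 234 = \left(-52 + 389\right) - 234 = 337 - 234 = 103$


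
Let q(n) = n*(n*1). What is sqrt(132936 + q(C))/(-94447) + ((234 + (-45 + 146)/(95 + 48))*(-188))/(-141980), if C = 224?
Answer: 1577461/5075785 - 2*sqrt(45778)/94447 ≈ 0.30625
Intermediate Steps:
q(n) = n**2 (q(n) = n*n = n**2)
sqrt(132936 + q(C))/(-94447) + ((234 + (-45 + 146)/(95 + 48))*(-188))/(-141980) = sqrt(132936 + 224**2)/(-94447) + ((234 + (-45 + 146)/(95 + 48))*(-188))/(-141980) = sqrt(132936 + 50176)*(-1/94447) + ((234 + 101/143)*(-188))*(-1/141980) = sqrt(183112)*(-1/94447) + ((234 + 101*(1/143))*(-188))*(-1/141980) = (2*sqrt(45778))*(-1/94447) + ((234 + 101/143)*(-188))*(-1/141980) = -2*sqrt(45778)/94447 + ((33563/143)*(-188))*(-1/141980) = -2*sqrt(45778)/94447 - 6309844/143*(-1/141980) = -2*sqrt(45778)/94447 + 1577461/5075785 = 1577461/5075785 - 2*sqrt(45778)/94447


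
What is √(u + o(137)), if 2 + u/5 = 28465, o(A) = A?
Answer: 6*√3957 ≈ 377.43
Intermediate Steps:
u = 142315 (u = -10 + 5*28465 = -10 + 142325 = 142315)
√(u + o(137)) = √(142315 + 137) = √142452 = 6*√3957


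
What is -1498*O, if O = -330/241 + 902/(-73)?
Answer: 361725056/17593 ≈ 20561.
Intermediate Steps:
O = -241472/17593 (O = -330*1/241 + 902*(-1/73) = -330/241 - 902/73 = -241472/17593 ≈ -13.725)
-1498*O = -1498*(-241472/17593) = 361725056/17593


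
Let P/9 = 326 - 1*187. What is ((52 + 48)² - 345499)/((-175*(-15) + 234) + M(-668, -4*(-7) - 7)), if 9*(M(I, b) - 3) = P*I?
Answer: 335499/89990 ≈ 3.7282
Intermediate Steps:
P = 1251 (P = 9*(326 - 1*187) = 9*(326 - 187) = 9*139 = 1251)
M(I, b) = 3 + 139*I (M(I, b) = 3 + (1251*I)/9 = 3 + 139*I)
((52 + 48)² - 345499)/((-175*(-15) + 234) + M(-668, -4*(-7) - 7)) = ((52 + 48)² - 345499)/((-175*(-15) + 234) + (3 + 139*(-668))) = (100² - 345499)/((2625 + 234) + (3 - 92852)) = (10000 - 345499)/(2859 - 92849) = -335499/(-89990) = -335499*(-1/89990) = 335499/89990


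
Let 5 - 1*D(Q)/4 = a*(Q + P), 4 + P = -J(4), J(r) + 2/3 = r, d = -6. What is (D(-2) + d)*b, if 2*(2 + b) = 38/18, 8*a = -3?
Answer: 0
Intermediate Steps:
a = -3/8 (a = (⅛)*(-3) = -3/8 ≈ -0.37500)
J(r) = -⅔ + r
P = -22/3 (P = -4 - (-⅔ + 4) = -4 - 1*10/3 = -4 - 10/3 = -22/3 ≈ -7.3333)
D(Q) = 9 + 3*Q/2 (D(Q) = 20 - (-3)*(Q - 22/3)/2 = 20 - (-3)*(-22/3 + Q)/2 = 20 - 4*(11/4 - 3*Q/8) = 20 + (-11 + 3*Q/2) = 9 + 3*Q/2)
b = -17/18 (b = -2 + (38/18)/2 = -2 + (38*(1/18))/2 = -2 + (½)*(19/9) = -2 + 19/18 = -17/18 ≈ -0.94444)
(D(-2) + d)*b = ((9 + (3/2)*(-2)) - 6)*(-17/18) = ((9 - 3) - 6)*(-17/18) = (6 - 6)*(-17/18) = 0*(-17/18) = 0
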